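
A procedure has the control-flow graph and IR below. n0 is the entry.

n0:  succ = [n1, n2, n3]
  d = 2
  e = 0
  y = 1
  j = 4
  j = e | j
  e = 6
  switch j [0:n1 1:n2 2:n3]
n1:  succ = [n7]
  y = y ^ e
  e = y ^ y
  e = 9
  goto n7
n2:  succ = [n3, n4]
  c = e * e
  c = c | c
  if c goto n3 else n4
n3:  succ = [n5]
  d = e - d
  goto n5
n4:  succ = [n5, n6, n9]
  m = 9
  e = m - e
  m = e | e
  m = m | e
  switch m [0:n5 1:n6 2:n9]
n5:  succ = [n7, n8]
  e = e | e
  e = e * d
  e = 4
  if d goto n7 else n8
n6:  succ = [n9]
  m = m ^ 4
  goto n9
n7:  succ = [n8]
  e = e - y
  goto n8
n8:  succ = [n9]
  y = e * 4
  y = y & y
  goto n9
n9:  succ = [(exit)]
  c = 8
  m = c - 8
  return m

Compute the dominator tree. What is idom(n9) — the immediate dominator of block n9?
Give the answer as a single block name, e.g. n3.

idom tree: n1←n0 n2←n0 n3←n0 n4←n2 n5←n0 n6←n4 n7←n0 n8←n0 n9←n0
Join-block Dom:
  n3: preds {n0,n2}: {n0} ∩ {n0,n2} = {n0}; idom=n0
  n5: preds {n3,n4}: {n0,n3} ∩ {n0,n2,n4} = {n0}; idom=n0
  n7: preds {n1,n5}: {n0,n1} ∩ {n0,n5} = {n0}; idom=n0
  n8: preds {n5,n7}: {n0,n5} ∩ {n0,n7} = {n0}; idom=n0
  n9: preds {n4,n6,n8}: {n0,n2,n4} ∩ {n0,n2,n4,n6} ∩ {n0,n8} = {n0}; idom=n0

idom(n9) = n0

Answer: n0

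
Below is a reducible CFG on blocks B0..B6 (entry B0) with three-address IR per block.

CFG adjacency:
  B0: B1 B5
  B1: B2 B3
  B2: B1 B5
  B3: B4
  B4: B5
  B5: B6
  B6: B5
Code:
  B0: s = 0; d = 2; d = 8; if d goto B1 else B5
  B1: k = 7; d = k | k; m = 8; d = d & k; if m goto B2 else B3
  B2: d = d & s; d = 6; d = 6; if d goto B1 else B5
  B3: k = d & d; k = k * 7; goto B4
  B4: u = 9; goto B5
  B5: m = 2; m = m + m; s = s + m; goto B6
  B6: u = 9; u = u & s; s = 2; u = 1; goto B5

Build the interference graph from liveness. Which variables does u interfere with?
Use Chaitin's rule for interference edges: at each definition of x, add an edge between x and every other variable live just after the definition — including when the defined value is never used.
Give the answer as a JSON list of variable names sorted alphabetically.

Answer: ["s"]

Analysis:
def/use:
  B0: {d,s} / ∅
  B1: {d,k,m} / ∅
  B2: {d} / {d,s}
  B3: {k} / {d}
  B4: {u} / ∅
  B5: {m,s} / {s}
  B6: {s,u} / {s}

Backward fixpoint:
  live B0: ∅→{s}
  live B1: {s}→{d,s}
  live B2: {d,s}→{s}
  live B3: {d,s}→{s}
  live B4: {s}→{s}
  live B5: {s}→{s}
  live B6: {s}→{s}

Interference:
  d↔{k,m,s}
  k↔{d,m,s}
  m↔{d,k,s}
  s↔{d,k,m,u}
  u↔{s}

N(u) = ["s"]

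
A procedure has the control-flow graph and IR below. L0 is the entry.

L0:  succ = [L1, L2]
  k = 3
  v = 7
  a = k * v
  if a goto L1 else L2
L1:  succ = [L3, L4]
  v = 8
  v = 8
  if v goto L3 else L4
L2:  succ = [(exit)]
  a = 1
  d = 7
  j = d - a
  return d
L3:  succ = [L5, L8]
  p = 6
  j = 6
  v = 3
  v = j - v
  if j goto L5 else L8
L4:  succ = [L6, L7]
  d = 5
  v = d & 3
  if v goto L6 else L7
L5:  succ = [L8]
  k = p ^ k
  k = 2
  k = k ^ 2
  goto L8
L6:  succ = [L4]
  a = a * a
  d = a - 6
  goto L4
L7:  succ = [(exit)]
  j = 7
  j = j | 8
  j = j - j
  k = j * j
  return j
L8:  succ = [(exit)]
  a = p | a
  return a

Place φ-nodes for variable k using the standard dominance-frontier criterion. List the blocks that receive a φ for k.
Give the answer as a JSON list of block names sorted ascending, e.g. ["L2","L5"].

idom tree: L1←L0 L2←L0 L3←L1 L4←L1 L5←L3 L6←L4 L7←L4 L8←L3
Dom at joins:
  L4: preds {L1,L6}: {L0,L1} ∩ {L0,L1,L4,L6} = {L0,L1}; idom=L1
  L8: preds {L3,L5}: {L0,L1,L3} ∩ {L0,L1,L3,L5} = {L0,L1,L3}; idom=L3

DF walk-up:
  L4←L1: walk · to L1
  L4←L6: walk L6→L4 to L1
  L8←L3: walk · to L3
  L8←L5: walk L5 to L3
  L0: DF=∅
  L1: DF=∅
  L2: DF=∅
  L3: DF=∅
  L4: DF={L4}
  L5: DF={L8}
  L6: DF={L4}
  L7: DF=∅
  L8: DF=∅

φ for k: defs {L0,L5,L7}
  DF⁺ = {L8}

Answer: ["L8"]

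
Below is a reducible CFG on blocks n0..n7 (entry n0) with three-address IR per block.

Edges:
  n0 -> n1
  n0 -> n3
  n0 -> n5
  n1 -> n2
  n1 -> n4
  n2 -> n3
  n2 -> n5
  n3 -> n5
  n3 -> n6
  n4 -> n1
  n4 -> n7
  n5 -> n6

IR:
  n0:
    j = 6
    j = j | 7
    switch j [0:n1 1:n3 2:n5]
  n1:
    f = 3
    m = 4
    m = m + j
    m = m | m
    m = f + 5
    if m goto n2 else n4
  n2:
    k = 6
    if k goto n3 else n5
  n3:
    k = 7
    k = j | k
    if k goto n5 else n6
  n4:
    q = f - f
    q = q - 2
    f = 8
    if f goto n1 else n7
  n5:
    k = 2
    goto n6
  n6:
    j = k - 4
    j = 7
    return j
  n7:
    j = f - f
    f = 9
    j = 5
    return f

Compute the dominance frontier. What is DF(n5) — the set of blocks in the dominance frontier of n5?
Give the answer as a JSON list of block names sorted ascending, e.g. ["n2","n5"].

idom tree: n1←n0 n2←n1 n3←n0 n4←n1 n5←n0 n6←n0 n7←n4
Dom at joins:
  n1: preds {n0,n4}: {n0} ∩ {n0,n1,n4} = {n0}; idom=n0
  n3: preds {n0,n2}: {n0} ∩ {n0,n1,n2} = {n0}; idom=n0
  n5: preds {n0,n2,n3}: {n0} ∩ {n0,n1,n2} ∩ {n0,n3} = {n0}; idom=n0
  n6: preds {n3,n5}: {n0,n3} ∩ {n0,n5} = {n0}; idom=n0

DF derivation:
  join n1 pred n0: · stop@n0
  join n1 pred n4: n4→n1 stop@n0
  join n3 pred n0: · stop@n0
  join n3 pred n2: n2→n1 stop@n0
  join n5 pred n0: · stop@n0
  join n5 pred n2: n2→n1 stop@n0
  join n5 pred n3: n3 stop@n0
  join n6 pred n3: n3 stop@n0
  join n6 pred n5: n5 stop@n0
  DF(n0)=∅
  DF(n1)={n1,n3,n5}
  DF(n2)={n3,n5}
  DF(n3)={n5,n6}
  DF(n4)={n1}
  DF(n5)={n6}
  DF(n6)=∅
  DF(n7)=∅

DF(n5) = ["n6"]

Answer: ["n6"]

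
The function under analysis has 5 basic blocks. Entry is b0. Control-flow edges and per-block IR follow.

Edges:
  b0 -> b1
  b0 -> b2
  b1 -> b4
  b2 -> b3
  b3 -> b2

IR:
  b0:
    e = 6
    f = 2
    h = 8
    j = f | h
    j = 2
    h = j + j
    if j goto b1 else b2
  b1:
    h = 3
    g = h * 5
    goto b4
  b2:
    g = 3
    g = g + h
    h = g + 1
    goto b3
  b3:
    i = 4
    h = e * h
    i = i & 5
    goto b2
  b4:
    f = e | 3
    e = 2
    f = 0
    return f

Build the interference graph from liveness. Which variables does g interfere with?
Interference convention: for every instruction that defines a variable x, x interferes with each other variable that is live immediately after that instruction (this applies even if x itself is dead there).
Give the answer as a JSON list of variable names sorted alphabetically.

Per-block:
  b0 def {e,f,h,j} use ∅
  b1 def {g,h} use ∅
  b2 def {g,h} use {h}
  b3 def {h,i} use {e,h}
  b4 def {e,f} use {e}

Liveness:
  b0 li=∅ lo={e,h}
  b1 li={e} lo={e}
  b2 li={e,h} lo={e,h}
  b3 li={e,h} lo={e,h}
  b4 li={e} lo=∅

Interfere edges:
  e: {f,g,h,i,j}
  f: {e,h}
  g: {e,h}
  h: {e,f,g,i,j}
  i: {e,h}
  j: {e,h}

N(g) = ["e", "h"]

Answer: ["e", "h"]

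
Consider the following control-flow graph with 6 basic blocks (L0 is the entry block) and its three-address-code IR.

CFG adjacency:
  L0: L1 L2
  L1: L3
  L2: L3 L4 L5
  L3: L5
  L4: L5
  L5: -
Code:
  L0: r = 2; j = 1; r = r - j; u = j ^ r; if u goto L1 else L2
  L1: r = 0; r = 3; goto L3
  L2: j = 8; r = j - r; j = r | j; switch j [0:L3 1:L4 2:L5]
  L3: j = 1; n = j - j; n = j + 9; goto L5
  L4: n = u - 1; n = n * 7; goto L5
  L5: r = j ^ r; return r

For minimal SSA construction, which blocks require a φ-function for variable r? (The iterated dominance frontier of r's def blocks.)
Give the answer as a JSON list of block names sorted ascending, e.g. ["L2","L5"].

idom tree: L1←L0 L2←L0 L3←L0 L4←L2 L5←L0
Join-block Dom:
  L3: preds {L1,L2}: {L0,L1} ∩ {L0,L2} = {L0}; idom=L0
  L5: preds {L2,L3,L4}: {L0,L2} ∩ {L0,L3} ∩ {L0,L2,L4} = {L0}; idom=L0

Frontier:
  join L3 pred L1: L1 stop@L0
  join L3 pred L2: L2 stop@L0
  join L5 pred L2: L2 stop@L0
  join L5 pred L3: L3 stop@L0
  join L5 pred L4: L4→L2 stop@L0
  L0 → ∅
  L1 → {L3}
  L2 → {L3,L5}
  L3 → {L5}
  L4 → {L5}
  L5 → ∅

φ for r: defs {L0,L1,L2,L5}
  DF⁺ = {L3,L5}

Answer: ["L3", "L5"]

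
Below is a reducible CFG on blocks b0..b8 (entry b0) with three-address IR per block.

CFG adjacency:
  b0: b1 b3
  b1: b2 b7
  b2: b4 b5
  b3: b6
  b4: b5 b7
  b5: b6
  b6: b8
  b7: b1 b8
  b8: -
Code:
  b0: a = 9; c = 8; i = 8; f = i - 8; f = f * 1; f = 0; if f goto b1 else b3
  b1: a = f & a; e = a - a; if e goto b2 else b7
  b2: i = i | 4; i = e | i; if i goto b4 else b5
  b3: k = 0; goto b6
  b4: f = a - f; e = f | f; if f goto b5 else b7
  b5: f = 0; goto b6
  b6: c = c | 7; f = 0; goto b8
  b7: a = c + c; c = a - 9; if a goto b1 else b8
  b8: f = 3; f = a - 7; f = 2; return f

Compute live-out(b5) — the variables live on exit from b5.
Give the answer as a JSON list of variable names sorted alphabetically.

Per-block:
  b0: {a,c,f,i} / ∅
  b1: {a,e} / {a,f}
  b2: {i} / {e,i}
  b3: {k} / ∅
  b4: {e,f} / {a,f}
  b5: {f} / ∅
  b6: {c,f} / {c}
  b7: {a,c} / {c}
  b8: {f} / {a}

Liveness:
  b0: in=∅ out={a,c,f,i}
  b1: in={a,c,f,i} out={a,c,e,f,i}
  b2: in={a,c,e,f,i} out={a,c,f,i}
  b3: in={a,c} out={a,c}
  b4: in={a,c,f,i} out={a,c,f,i}
  b5: in={a,c} out={a,c}
  b6: in={a,c} out={a}
  b7: in={c,f,i} out={a,c,f,i}
  b8: in={a} out=∅

live-out(b5) = ["a", "c"]

Answer: ["a", "c"]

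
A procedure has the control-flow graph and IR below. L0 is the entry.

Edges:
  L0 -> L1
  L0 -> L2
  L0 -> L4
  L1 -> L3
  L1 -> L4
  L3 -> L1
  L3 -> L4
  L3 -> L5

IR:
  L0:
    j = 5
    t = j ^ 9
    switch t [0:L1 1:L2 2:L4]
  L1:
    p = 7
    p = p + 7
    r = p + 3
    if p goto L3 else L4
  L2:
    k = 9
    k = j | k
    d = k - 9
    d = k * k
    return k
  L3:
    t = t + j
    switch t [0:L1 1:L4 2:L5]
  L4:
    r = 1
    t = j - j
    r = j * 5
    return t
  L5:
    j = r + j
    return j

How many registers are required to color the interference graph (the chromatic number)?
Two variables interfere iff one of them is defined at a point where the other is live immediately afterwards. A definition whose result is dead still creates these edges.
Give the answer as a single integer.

Answer: 4

Analysis:
Per-block:
  L0 def {j,t} use ∅
  L1 def {p,r} use ∅
  L2 def {d,k} use {j}
  L3 def {t} use {j,t}
  L4 def {r,t} use {j}
  L5 def {j} use {j,r}

Backward fixpoint:
  L0 li=∅ lo={j,t}
  L1 li={j,t} lo={j,r,t}
  L2 li={j} lo=∅
  L3 li={j,r,t} lo={j,r,t}
  L4 li={j} lo=∅
  L5 li={j,r} lo=∅

Interfere edges:
  d↔{k}
  j↔{k,p,r,t}
  k↔{d,j}
  p↔{j,r,t}
  r↔{j,p,t}
  t↔{j,p,r}

Chromatic number:
  clique {j,p,r,t} ⇒ need ≥ 4
  4-colouring: R0={d,j}  R1={k,p}  R2={r}  R3={t}
  χ = 4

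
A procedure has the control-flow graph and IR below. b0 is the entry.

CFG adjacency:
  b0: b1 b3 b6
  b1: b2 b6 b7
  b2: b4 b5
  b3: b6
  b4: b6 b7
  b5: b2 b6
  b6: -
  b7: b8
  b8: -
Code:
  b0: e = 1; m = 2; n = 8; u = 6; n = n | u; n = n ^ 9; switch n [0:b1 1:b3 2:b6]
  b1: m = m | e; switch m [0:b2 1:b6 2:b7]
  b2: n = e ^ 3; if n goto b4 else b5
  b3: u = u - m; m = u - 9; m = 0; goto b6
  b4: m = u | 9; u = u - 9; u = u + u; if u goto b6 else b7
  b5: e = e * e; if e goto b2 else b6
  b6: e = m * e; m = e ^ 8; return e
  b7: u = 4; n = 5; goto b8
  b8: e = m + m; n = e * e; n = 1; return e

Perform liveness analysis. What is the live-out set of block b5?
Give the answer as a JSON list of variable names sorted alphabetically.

Answer: ["e", "m", "u"]

Working:
Block summaries:
  b0: def={e,m,n,u} ue=∅
  b1: def={m} ue={e,m}
  b2: def={n} ue={e}
  b3: def={m,u} ue={m,u}
  b4: def={m,u} ue={u}
  b5: def={e} ue={e}
  b6: def={e,m} ue={e,m}
  b7: def={n,u} ue=∅
  b8: def={e,n} ue={m}

Liveness:
  live b0: ∅→{e,m,u}
  live b1: {e,m,u}→{e,m,u}
  live b2: {e,m,u}→{e,m,u}
  live b3: {e,m,u}→{e,m}
  live b4: {e,u}→{e,m}
  live b5: {e,m,u}→{e,m,u}
  live b6: {e,m}→∅
  live b7: {m}→{m}
  live b8: {m}→∅

live-out(b5) = ["e", "m", "u"]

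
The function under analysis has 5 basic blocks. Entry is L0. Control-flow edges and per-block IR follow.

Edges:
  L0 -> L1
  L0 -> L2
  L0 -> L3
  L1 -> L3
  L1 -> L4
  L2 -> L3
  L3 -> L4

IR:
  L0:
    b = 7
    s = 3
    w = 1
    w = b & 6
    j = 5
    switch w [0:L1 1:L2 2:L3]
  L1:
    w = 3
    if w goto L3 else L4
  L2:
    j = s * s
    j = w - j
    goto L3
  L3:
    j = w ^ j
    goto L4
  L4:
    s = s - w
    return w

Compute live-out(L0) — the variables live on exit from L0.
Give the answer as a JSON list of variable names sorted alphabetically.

Per-block:
  L0: def={b,j,s,w} ue=∅
  L1: def={w} ue=∅
  L2: def={j} ue={s,w}
  L3: def={j} ue={j,w}
  L4: def={s} ue={s,w}

Liveness:
  live L0: ∅→{j,s,w}
  live L1: {j,s}→{j,s,w}
  live L2: {s,w}→{j,s,w}
  live L3: {j,s,w}→{s,w}
  live L4: {s,w}→∅

live-out(L0) = ["j", "s", "w"]

Answer: ["j", "s", "w"]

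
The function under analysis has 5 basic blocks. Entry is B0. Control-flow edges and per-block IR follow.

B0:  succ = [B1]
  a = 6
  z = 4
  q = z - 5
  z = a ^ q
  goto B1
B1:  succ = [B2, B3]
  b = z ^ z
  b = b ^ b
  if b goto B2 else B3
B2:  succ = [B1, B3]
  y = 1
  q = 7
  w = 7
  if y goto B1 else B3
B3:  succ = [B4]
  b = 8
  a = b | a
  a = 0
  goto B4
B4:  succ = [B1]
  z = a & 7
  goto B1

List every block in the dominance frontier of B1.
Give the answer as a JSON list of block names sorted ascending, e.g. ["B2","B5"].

Answer: ["B1"]

Working:
idom tree: B1←B0 B2←B1 B3←B1 B4←B3
Dom at joins:
  B1: preds {B0,B2,B4}: {B0} ∩ {B0,B1,B2} ∩ {B0,B1,B3,B4} = {B0}; idom=B0
  B3: preds {B1,B2}: {B0,B1} ∩ {B0,B1,B2} = {B0,B1}; idom=B1

Frontier:
  join B1 pred B0: · stop@B0
  join B1 pred B2: B2→B1 stop@B0
  join B1 pred B4: B4→B3→B1 stop@B0
  join B3 pred B1: · stop@B1
  join B3 pred B2: B2 stop@B1
  B0 → ∅
  B1 → {B1}
  B2 → {B1,B3}
  B3 → {B1}
  B4 → {B1}

DF(B1) = ["B1"]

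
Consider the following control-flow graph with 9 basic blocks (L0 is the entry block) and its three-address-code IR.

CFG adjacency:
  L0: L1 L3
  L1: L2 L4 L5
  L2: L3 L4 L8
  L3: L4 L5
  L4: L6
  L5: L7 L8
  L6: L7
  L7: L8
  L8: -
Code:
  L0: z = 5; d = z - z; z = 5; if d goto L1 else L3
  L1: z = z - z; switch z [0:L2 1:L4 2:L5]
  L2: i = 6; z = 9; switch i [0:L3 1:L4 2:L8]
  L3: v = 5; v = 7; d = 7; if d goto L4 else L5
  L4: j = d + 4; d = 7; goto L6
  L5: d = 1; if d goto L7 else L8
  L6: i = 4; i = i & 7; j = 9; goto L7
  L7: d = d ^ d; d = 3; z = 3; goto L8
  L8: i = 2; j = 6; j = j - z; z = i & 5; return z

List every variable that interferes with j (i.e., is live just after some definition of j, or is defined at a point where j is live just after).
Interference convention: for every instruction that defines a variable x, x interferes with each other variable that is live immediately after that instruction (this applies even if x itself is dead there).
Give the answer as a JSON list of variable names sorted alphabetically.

Answer: ["d", "i", "z"]

Working:
Per-block:
  L0: {d,z} / ∅
  L1: {z} / {z}
  L2: {i,z} / ∅
  L3: {d,v} / ∅
  L4: {d,j} / {d}
  L5: {d} / ∅
  L6: {i,j} / ∅
  L7: {d,z} / {d}
  L8: {i,j,z} / {z}

Backward fixpoint:
  L0 li=∅ lo={d,z}
  L1 li={d,z} lo={d,z}
  L2 li={d} lo={d,z}
  L3 li={z} lo={d,z}
  L4 li={d} lo={d}
  L5 li={z} lo={d,z}
  L6 li={d} lo={d}
  L7 li={d} lo={z}
  L8 li={z} lo=∅

Interfere edges:
  d: {i,j,z}
  i: {d,j,z}
  j: {d,i,z}
  v: {z}
  z: {d,i,j,v}

N(j) = ["d", "i", "z"]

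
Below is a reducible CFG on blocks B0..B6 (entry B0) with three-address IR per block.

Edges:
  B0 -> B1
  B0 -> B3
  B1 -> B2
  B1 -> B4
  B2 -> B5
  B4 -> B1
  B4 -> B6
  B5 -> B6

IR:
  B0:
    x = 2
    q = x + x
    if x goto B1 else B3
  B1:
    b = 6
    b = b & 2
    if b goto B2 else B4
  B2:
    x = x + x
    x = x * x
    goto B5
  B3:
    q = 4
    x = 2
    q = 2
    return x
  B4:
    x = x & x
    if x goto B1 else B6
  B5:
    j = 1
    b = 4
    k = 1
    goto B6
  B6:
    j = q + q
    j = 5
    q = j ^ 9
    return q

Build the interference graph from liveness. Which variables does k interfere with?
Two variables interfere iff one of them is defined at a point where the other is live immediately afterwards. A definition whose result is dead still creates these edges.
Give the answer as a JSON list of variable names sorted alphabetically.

Answer: ["q"]

Analysis:
Per-block:
  B0: {q,x} / ∅
  B1: {b} / ∅
  B2: {x} / {x}
  B3: {q,x} / ∅
  B4: {x} / {x}
  B5: {b,j,k} / ∅
  B6: {j,q} / {q}

Backward fixpoint:
  B0: in=∅ out={q,x}
  B1: in={q,x} out={q,x}
  B2: in={q,x} out={q}
  B3: in=∅ out=∅
  B4: in={q,x} out={q,x}
  B5: in={q} out={q}
  B6: in={q} out=∅

Interfere edges:
  b — {q,x}
  j — {q}
  k — {q}
  q — {b,j,k,x}
  x — {b,q}

N(k) = ["q"]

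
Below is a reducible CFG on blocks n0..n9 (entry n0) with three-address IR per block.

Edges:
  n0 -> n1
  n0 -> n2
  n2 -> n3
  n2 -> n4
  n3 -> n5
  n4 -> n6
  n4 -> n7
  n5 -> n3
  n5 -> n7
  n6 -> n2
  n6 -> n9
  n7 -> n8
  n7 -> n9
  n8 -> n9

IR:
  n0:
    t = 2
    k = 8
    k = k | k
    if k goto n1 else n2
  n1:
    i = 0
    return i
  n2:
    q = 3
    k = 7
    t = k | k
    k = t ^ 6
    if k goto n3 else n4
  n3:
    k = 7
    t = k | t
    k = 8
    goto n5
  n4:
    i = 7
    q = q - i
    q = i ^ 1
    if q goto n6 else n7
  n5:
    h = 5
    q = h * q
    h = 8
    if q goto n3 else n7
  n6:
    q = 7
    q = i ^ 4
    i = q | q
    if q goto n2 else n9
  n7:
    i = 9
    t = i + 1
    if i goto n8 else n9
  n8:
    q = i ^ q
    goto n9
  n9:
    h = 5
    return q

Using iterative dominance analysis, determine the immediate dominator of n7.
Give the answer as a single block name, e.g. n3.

idom tree: n1←n0 n2←n0 n3←n2 n4←n2 n5←n3 n6←n4 n7←n2 n8←n7 n9←n2
Dom at joins:
  n2: preds {n0,n6}: {n0} ∩ {n0,n2,n4,n6} = {n0}; idom=n0
  n3: preds {n2,n5}: {n0,n2} ∩ {n0,n2,n3,n5} = {n0,n2}; idom=n2
  n7: preds {n4,n5}: {n0,n2,n4} ∩ {n0,n2,n3,n5} = {n0,n2}; idom=n2
  n9: preds {n6,n7,n8}: {n0,n2,n4,n6} ∩ {n0,n2,n7} ∩ {n0,n2,n7,n8} = {n0,n2}; idom=n2

idom(n7) = n2

Answer: n2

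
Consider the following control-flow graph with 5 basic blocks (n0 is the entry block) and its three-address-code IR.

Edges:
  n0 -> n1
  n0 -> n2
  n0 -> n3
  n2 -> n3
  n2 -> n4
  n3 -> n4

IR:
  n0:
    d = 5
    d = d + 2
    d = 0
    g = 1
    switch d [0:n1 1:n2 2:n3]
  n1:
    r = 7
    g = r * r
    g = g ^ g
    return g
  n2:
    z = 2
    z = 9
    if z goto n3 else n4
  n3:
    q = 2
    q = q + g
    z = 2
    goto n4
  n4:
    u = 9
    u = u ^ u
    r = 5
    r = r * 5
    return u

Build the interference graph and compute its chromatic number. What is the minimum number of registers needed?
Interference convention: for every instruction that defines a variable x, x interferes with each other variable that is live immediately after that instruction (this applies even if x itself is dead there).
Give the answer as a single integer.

Answer: 2

Derivation:
Per-block:
  n0 def {d,g} use ∅
  n1 def {g,r} use ∅
  n2 def {z} use ∅
  n3 def {q,z} use {g}
  n4 def {r,u} use ∅

Liveness:
  n0 li=∅ lo={g}
  n1 li=∅ lo=∅
  n2 li={g} lo={g}
  n3 li={g} lo=∅
  n4 li=∅ lo=∅

Interference:
  d — {g}
  g — {d,q,z}
  q — {g}
  r — {u}
  u — {r}
  z — {g}

Chromatic number:
  clique {d,g} ⇒ need ≥ 2
  2-colouring: r0={g,r}  r1={d,q,u,z}
  χ = 2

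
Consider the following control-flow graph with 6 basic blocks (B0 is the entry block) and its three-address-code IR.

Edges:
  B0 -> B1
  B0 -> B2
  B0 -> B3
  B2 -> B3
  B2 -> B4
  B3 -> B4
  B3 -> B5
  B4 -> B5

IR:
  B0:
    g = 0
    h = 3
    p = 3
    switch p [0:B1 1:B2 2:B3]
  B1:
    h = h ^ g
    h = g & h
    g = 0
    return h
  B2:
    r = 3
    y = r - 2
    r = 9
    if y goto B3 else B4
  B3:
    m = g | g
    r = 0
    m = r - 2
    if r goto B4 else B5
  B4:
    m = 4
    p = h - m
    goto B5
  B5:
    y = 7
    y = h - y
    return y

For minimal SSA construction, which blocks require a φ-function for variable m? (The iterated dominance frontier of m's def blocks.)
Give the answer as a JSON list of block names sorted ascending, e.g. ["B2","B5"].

idom tree: B1←B0 B2←B0 B3←B0 B4←B0 B5←B0
Dom∩ at merges:
  B3: preds {B0,B2}: {B0} ∩ {B0,B2} = {B0}; idom=B0
  B4: preds {B2,B3}: {B0,B2} ∩ {B0,B3} = {B0}; idom=B0
  B5: preds {B3,B4}: {B0,B3} ∩ {B0,B4} = {B0}; idom=B0

DF walk-up:
  join B3 pred B0: · stop@B0
  join B3 pred B2: B2 stop@B0
  join B4 pred B2: B2 stop@B0
  join B4 pred B3: B3 stop@B0
  join B5 pred B3: B3 stop@B0
  join B5 pred B4: B4 stop@B0
  B0 → ∅
  B1 → ∅
  B2 → {B3,B4}
  B3 → {B4,B5}
  B4 → {B5}
  B5 → ∅

φ for m: defs {B3,B4}
  DF⁺ = {B4,B5}

Answer: ["B4", "B5"]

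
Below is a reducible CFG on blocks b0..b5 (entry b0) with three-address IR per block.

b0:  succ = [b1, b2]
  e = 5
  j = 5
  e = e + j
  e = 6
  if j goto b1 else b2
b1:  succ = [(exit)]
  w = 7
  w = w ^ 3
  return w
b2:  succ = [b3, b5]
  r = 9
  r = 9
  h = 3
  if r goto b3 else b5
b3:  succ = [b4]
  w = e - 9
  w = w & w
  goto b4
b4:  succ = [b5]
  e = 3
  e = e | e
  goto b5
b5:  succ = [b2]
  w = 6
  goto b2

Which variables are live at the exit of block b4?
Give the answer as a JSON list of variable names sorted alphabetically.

Per-block:
  b0: {e,j} / ∅
  b1: {w} / ∅
  b2: {h,r} / ∅
  b3: {w} / {e}
  b4: {e} / ∅
  b5: {w} / ∅

Liveness:
  b0: in=∅ out={e}
  b1: in=∅ out=∅
  b2: in={e} out={e}
  b3: in={e} out=∅
  b4: in=∅ out={e}
  b5: in={e} out={e}

live-out(b4) = ["e"]

Answer: ["e"]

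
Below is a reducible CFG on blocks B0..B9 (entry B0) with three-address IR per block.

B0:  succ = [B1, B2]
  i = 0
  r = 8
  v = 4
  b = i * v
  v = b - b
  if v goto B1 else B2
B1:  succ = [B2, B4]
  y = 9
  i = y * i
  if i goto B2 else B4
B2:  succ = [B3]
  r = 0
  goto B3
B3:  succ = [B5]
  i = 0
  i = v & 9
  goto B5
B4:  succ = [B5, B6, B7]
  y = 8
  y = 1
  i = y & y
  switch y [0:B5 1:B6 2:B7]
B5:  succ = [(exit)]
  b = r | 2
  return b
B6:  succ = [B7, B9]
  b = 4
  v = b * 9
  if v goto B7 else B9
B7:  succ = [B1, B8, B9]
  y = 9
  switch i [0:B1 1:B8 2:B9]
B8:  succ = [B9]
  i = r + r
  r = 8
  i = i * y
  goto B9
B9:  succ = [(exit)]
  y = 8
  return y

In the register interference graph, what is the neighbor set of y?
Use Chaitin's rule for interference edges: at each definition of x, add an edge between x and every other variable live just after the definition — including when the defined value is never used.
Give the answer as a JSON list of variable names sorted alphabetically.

Block summaries:
  B0: {b,i,r,v} / ∅
  B1: {i,y} / {i}
  B2: {r} / ∅
  B3: {i} / {v}
  B4: {i,y} / ∅
  B5: {b} / {r}
  B6: {b,v} / ∅
  B7: {y} / {i}
  B8: {i,r} / {r,y}
  B9: {y} / ∅

Backward fixpoint:
  B0: in=∅ out={i,r,v}
  B1: in={i,r,v} out={r,v}
  B2: in={v} out={r,v}
  B3: in={r,v} out={r}
  B4: in={r,v} out={i,r,v}
  B5: in={r} out=∅
  B6: in={i,r} out={i,r,v}
  B7: in={i,r,v} out={i,r,v,y}
  B8: in={r,y} out=∅
  B9: in=∅ out=∅

Interfere edges:
  b↔{i,r}
  i↔{b,r,v,y}
  r↔{b,i,v,y}
  v↔{i,r,y}
  y↔{i,r,v}

N(y) = ["i", "r", "v"]

Answer: ["i", "r", "v"]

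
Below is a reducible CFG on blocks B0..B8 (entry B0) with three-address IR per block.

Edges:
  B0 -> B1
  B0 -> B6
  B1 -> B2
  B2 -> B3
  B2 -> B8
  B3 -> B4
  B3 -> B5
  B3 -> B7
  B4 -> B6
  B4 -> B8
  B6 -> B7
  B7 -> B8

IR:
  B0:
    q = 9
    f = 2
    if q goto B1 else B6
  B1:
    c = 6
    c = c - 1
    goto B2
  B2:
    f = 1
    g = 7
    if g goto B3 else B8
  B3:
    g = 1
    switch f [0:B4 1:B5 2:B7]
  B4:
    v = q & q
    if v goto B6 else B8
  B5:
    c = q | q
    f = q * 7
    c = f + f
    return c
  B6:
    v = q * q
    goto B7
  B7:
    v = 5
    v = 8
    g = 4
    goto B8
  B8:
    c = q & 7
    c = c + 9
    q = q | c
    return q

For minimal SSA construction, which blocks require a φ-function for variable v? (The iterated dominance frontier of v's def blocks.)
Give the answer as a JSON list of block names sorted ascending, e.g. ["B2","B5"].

idom tree: B1←B0 B2←B1 B3←B2 B4←B3 B5←B3 B6←B0 B7←B0 B8←B0
Dom∩ at merges:
  B6: preds {B0,B4}: {B0} ∩ {B0,B1,B2,B3,B4} = {B0}; idom=B0
  B7: preds {B3,B6}: {B0,B1,B2,B3} ∩ {B0,B6} = {B0}; idom=B0
  B8: preds {B2,B4,B7}: {B0,B1,B2} ∩ {B0,B1,B2,B3,B4} ∩ {B0,B7} = {B0}; idom=B0

Frontier:
  B6←B0: walk · to B0
  B6←B4: walk B4→B3→B2→B1 to B0
  B7←B3: walk B3→B2→B1 to B0
  B7←B6: walk B6 to B0
  B8←B2: walk B2→B1 to B0
  B8←B4: walk B4→B3→B2→B1 to B0
  B8←B7: walk B7 to B0
  B0: DF=∅
  B1: DF={B6,B7,B8}
  B2: DF={B6,B7,B8}
  B3: DF={B6,B7,B8}
  B4: DF={B6,B8}
  B5: DF=∅
  B6: DF={B7}
  B7: DF={B8}
  B8: DF=∅

φ for v: defs {B4,B6,B7}
  DF⁺ = {B6,B7,B8}

Answer: ["B6", "B7", "B8"]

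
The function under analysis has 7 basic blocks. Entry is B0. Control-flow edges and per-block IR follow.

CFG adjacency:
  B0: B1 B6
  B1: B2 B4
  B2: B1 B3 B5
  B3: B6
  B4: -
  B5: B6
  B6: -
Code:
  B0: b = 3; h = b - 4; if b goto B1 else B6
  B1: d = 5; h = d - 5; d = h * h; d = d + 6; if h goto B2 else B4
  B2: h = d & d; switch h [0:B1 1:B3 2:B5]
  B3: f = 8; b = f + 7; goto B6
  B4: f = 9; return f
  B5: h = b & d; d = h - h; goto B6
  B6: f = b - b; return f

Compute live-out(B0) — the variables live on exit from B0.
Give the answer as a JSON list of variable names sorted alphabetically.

Per-block:
  B0 def {b,h} use ∅
  B1 def {d,h} use ∅
  B2 def {h} use {d}
  B3 def {b,f} use ∅
  B4 def {f} use ∅
  B5 def {d,h} use {b,d}
  B6 def {f} use {b}

Backward fixpoint:
  live B0: ∅→{b}
  live B1: {b}→{b,d}
  live B2: {b,d}→{b,d}
  live B3: ∅→{b}
  live B4: ∅→∅
  live B5: {b,d}→{b}
  live B6: {b}→∅

live-out(B0) = ["b"]

Answer: ["b"]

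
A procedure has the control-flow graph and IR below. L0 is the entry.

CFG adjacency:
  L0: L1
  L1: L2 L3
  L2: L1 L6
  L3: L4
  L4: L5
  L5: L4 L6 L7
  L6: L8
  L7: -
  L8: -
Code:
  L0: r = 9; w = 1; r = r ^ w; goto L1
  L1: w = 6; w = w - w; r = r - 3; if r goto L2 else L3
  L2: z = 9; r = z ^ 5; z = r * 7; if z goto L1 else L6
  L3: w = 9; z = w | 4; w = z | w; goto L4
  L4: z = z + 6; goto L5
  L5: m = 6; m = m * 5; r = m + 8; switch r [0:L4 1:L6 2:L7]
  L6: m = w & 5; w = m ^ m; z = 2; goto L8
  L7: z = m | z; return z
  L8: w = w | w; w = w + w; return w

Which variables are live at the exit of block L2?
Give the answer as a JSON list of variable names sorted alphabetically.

Answer: ["r", "w"]

Analysis:
Block summaries:
  L0 def {r,w} use ∅
  L1 def {r,w} use {r}
  L2 def {r,z} use ∅
  L3 def {w,z} use ∅
  L4 def {z} use {z}
  L5 def {m,r} use ∅
  L6 def {m,w,z} use {w}
  L7 def {z} use {m,z}
  L8 def {w} use {w}

Liveness:
  live L0: ∅→{r}
  live L1: {r}→{w}
  live L2: {w}→{r,w}
  live L3: ∅→{w,z}
  live L4: {w,z}→{w,z}
  live L5: {w,z}→{m,w,z}
  live L6: {w}→{w}
  live L7: {m,z}→∅
  live L8: {w}→∅

live-out(L2) = ["r", "w"]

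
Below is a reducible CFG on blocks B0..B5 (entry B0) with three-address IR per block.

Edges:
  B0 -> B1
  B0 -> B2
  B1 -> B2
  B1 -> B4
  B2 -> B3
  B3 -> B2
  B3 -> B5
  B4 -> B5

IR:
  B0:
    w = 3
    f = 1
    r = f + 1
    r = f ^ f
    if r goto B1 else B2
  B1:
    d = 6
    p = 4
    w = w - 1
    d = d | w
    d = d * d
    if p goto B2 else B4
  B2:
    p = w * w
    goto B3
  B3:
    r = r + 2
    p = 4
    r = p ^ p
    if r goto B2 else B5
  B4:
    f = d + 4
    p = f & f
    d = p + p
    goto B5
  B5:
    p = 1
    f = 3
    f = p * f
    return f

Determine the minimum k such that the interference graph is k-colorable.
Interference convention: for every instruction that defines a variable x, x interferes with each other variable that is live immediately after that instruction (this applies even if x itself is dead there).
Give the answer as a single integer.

Answer: 4

Analysis:
Per-block:
  B0: {f,r,w} / ∅
  B1: {d,p,w} / {w}
  B2: {p} / {w}
  B3: {p,r} / {r}
  B4: {d,f,p} / {d}
  B5: {f,p} / ∅

Backward fixpoint:
  B0 li=∅ lo={r,w}
  B1 li={r,w} lo={d,r,w}
  B2 li={r,w} lo={r,w}
  B3 li={r,w} lo={r,w}
  B4 li={d} lo=∅
  B5 li=∅ lo=∅

Conflict graph:
  d: {p,r,w}
  f: {p,r,w}
  p: {d,f,r,w}
  r: {d,f,p,w}
  w: {d,f,p,r}

Chromatic number:
  lower bound: {d,p,r,w} mutually conflict ⇒ χ ≥ 4
  assign d→c3 f→c3 p→c0 r→c1 w→c2 — no edge inside a register ⇒ χ ≤ 4
  χ = 4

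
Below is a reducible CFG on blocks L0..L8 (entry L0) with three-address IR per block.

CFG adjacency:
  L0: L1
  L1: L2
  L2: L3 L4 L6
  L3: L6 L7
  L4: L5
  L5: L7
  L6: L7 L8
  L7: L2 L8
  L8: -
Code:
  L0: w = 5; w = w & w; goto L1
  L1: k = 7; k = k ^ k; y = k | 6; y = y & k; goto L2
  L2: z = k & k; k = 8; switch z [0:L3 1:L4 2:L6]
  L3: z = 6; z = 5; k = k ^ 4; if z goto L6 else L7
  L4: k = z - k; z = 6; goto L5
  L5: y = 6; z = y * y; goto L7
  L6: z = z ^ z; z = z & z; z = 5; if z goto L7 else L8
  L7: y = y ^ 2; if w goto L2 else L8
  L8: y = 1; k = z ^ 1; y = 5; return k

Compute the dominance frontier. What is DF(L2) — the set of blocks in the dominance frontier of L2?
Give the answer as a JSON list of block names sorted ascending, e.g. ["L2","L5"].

idom tree: L1←L0 L2←L1 L3←L2 L4←L2 L5←L4 L6←L2 L7←L2 L8←L2
Dom at joins:
  L2: preds {L1,L7}: {L0,L1} ∩ {L0,L1,L2,L7} = {L0,L1}; idom=L1
  L6: preds {L2,L3}: {L0,L1,L2} ∩ {L0,L1,L2,L3} = {L0,L1,L2}; idom=L2
  L7: preds {L3,L5,L6}: {L0,L1,L2,L3} ∩ {L0,L1,L2,L4,L5} ∩ {L0,L1,L2,L6} = {L0,L1,L2}; idom=L2
  L8: preds {L6,L7}: {L0,L1,L2,L6} ∩ {L0,L1,L2,L7} = {L0,L1,L2}; idom=L2

DF walk-up:
  join L2 pred L1: · stop@L1
  join L2 pred L7: L7→L2 stop@L1
  join L6 pred L2: · stop@L2
  join L6 pred L3: L3 stop@L2
  join L7 pred L3: L3 stop@L2
  join L7 pred L5: L5→L4 stop@L2
  join L7 pred L6: L6 stop@L2
  join L8 pred L6: L6 stop@L2
  join L8 pred L7: L7 stop@L2
  L0: DF=∅
  L1: DF=∅
  L2: DF={L2}
  L3: DF={L6,L7}
  L4: DF={L7}
  L5: DF={L7}
  L6: DF={L7,L8}
  L7: DF={L2,L8}
  L8: DF=∅

DF(L2) = ["L2"]

Answer: ["L2"]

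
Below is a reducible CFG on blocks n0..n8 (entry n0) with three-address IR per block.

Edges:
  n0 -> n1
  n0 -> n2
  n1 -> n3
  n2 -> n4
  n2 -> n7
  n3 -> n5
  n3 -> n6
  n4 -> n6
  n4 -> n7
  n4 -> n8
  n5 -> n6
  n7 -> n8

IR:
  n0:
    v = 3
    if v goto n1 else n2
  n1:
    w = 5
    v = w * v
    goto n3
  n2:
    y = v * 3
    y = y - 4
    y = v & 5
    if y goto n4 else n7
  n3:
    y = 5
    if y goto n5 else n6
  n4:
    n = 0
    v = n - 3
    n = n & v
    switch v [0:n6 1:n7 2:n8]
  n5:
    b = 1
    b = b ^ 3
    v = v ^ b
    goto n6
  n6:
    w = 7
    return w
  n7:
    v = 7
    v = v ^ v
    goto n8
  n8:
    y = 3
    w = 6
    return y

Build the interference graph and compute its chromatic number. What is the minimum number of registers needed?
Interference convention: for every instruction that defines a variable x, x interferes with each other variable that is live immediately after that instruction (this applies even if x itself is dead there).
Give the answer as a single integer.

Answer: 3

Working:
Block summaries:
  n0: {v} / ∅
  n1: {v,w} / {v}
  n2: {y} / {v}
  n3: {y} / ∅
  n4: {n,v} / ∅
  n5: {b,v} / {v}
  n6: {w} / ∅
  n7: {v} / ∅
  n8: {w,y} / ∅

Liveness:
  n0 li=∅ lo={v}
  n1 li={v} lo={v}
  n2 li={v} lo=∅
  n3 li={v} lo={v}
  n4 li=∅ lo=∅
  n5 li={v} lo=∅
  n6 li=∅ lo=∅
  n7 li=∅ lo=∅
  n8 li=∅ lo=∅

Conflict graph:
  b↔{v}
  n↔{v}
  v↔{b,n,w,y}
  w↔{v,y}
  y↔{v,w}

Colouring:
  clique {v,w,y} ⇒ need ≥ 3
  3-colouring: R0={v}  R1={b,n,w}  R2={y}
  χ = 3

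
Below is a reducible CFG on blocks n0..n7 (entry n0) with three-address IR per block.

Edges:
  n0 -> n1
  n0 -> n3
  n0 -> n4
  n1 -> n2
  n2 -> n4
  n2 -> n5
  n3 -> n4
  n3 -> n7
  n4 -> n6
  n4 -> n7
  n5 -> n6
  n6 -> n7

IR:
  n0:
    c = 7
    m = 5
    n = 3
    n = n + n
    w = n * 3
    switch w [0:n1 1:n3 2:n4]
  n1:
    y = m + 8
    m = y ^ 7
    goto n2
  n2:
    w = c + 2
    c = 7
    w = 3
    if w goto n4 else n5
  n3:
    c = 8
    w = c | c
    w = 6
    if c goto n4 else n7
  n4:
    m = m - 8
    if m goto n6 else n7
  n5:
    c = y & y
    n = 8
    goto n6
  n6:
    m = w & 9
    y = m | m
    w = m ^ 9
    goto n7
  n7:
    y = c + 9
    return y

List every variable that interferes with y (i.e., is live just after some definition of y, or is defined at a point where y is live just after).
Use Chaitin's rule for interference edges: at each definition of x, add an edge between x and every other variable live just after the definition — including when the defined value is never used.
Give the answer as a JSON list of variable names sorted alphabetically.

Answer: ["c", "m", "w"]

Derivation:
def/use:
  n0: {c,m,n,w} / ∅
  n1: {m,y} / {m}
  n2: {c,w} / {c}
  n3: {c,w} / ∅
  n4: {m} / {m}
  n5: {c,n} / {y}
  n6: {m,w,y} / {w}
  n7: {y} / {c}

Liveness:
  n0: in=∅ out={c,m,w}
  n1: in={c,m} out={c,m,y}
  n2: in={c,m,y} out={c,m,w,y}
  n3: in={m} out={c,m,w}
  n4: in={c,m,w} out={c,w}
  n5: in={w,y} out={c,w}
  n6: in={c,w} out={c}
  n7: in={c} out=∅

Interfere edges:
  c: {m,n,w,y}
  m: {c,n,w,y}
  n: {c,m,w}
  w: {c,m,n,y}
  y: {c,m,w}

N(y) = ["c", "m", "w"]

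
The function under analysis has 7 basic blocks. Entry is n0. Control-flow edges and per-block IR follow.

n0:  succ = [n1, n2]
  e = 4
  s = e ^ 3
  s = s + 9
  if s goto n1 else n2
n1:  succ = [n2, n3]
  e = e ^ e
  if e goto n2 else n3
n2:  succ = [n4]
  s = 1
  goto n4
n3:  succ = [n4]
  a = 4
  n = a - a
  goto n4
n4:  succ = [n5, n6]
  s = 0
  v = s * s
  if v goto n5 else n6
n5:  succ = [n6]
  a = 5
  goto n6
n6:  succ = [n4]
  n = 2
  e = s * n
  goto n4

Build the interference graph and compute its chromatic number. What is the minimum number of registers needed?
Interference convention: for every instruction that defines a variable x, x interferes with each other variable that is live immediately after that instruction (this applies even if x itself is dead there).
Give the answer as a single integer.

Per-block:
  n0: def={e,s} ue=∅
  n1: def={e} ue={e}
  n2: def={s} ue=∅
  n3: def={a,n} ue=∅
  n4: def={s,v} ue=∅
  n5: def={a} ue=∅
  n6: def={e,n} ue={s}

Backward fixpoint:
  n0 li=∅ lo={e}
  n1 li={e} lo=∅
  n2 li=∅ lo=∅
  n3 li=∅ lo=∅
  n4 li=∅ lo={s}
  n5 li={s} lo={s}
  n6 li={s} lo=∅

Interference:
  a — {s}
  e — {s}
  n — {s}
  s — {a,e,n,v}
  v — {s}

Registers:
  lower bound: {a,s} mutually conflict ⇒ χ ≥ 2
  2-colouring: R0={s}  R1={a,e,n,v}
  χ = 2

Answer: 2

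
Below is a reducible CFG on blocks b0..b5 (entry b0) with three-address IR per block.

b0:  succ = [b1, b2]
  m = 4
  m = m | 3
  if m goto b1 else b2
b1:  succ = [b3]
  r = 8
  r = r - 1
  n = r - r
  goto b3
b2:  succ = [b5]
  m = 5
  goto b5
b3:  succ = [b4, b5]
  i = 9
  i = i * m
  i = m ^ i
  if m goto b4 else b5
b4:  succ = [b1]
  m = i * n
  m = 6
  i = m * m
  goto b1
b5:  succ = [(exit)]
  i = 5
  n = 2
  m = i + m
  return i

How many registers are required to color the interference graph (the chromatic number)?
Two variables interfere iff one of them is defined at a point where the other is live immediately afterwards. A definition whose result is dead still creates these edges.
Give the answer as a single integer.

Answer: 3

Derivation:
Block summaries:
  b0: def={m} ue=∅
  b1: def={n,r} ue=∅
  b2: def={m} ue=∅
  b3: def={i} ue={m}
  b4: def={i,m} ue={i,n}
  b5: def={i,m,n} ue={m}

Live sets:
  live b0: ∅→{m}
  live b1: {m}→{m,n}
  live b2: ∅→{m}
  live b3: {m,n}→{i,m,n}
  live b4: {i,n}→{m}
  live b5: {m}→∅

Interfere edges:
  i↔{m,n}
  m↔{i,n,r}
  n↔{i,m}
  r↔{m}

Colouring:
  lower bound: {i,m,n} mutually conflict ⇒ χ ≥ 3
  3-colouring: R0={m}  R1={i,r}  R2={n}
  χ = 3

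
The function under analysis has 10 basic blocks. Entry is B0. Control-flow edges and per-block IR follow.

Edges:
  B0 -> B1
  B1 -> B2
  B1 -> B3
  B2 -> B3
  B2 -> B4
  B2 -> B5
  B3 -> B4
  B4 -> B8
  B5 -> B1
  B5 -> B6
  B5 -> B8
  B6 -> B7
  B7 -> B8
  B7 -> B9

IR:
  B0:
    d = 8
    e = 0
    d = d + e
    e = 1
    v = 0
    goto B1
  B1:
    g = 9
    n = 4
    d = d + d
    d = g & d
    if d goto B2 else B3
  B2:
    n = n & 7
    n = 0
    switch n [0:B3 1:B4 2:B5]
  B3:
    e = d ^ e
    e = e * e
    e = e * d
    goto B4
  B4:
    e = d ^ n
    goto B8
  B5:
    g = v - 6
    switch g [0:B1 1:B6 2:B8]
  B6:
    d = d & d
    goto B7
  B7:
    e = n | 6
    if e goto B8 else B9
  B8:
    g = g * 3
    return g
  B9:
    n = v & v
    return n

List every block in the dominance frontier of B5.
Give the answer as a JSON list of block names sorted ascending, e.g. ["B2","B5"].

idom tree: B1←B0 B2←B1 B3←B1 B4←B1 B5←B2 B6←B5 B7←B6 B8←B1 B9←B7
Join-block Dom:
  B1: preds {B0,B5}: {B0} ∩ {B0,B1,B2,B5} = {B0}; idom=B0
  B3: preds {B1,B2}: {B0,B1} ∩ {B0,B1,B2} = {B0,B1}; idom=B1
  B4: preds {B2,B3}: {B0,B1,B2} ∩ {B0,B1,B3} = {B0,B1}; idom=B1
  B8: preds {B4,B5,B7}: {B0,B1,B4} ∩ {B0,B1,B2,B5} ∩ {B0,B1,B2,B5,B6,B7} = {B0,B1}; idom=B1

Frontier:
  join B1 pred B0: · stop@B0
  join B1 pred B5: B5→B2→B1 stop@B0
  join B3 pred B1: · stop@B1
  join B3 pred B2: B2 stop@B1
  join B4 pred B2: B2 stop@B1
  join B4 pred B3: B3 stop@B1
  join B8 pred B4: B4 stop@B1
  join B8 pred B5: B5→B2 stop@B1
  join B8 pred B7: B7→B6→B5→B2 stop@B1
  DF(B0)=∅
  DF(B1)={B1}
  DF(B2)={B1,B3,B4,B8}
  DF(B3)={B4}
  DF(B4)={B8}
  DF(B5)={B1,B8}
  DF(B6)={B8}
  DF(B7)={B8}
  DF(B8)=∅
  DF(B9)=∅

DF(B5) = ["B1", "B8"]

Answer: ["B1", "B8"]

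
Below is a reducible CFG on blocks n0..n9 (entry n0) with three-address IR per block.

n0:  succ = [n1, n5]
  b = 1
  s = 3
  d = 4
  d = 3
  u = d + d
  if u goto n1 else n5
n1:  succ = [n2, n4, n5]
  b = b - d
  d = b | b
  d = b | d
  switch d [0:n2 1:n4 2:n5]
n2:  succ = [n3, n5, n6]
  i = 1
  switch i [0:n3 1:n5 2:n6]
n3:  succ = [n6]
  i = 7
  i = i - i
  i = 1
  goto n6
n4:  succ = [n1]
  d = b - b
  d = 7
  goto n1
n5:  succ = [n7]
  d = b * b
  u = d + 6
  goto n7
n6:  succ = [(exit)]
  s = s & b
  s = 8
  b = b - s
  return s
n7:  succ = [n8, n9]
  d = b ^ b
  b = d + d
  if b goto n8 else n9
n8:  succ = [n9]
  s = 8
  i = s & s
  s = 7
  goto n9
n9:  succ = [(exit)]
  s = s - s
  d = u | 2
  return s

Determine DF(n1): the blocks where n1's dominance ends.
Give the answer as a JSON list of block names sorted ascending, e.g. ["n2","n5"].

Answer: ["n1", "n5"]

Derivation:
idom tree: n1←n0 n2←n1 n3←n2 n4←n1 n5←n0 n6←n2 n7←n5 n8←n7 n9←n7
Join-block Dom:
  n1: preds {n0,n4}: {n0} ∩ {n0,n1,n4} = {n0}; idom=n0
  n5: preds {n0,n1,n2}: {n0} ∩ {n0,n1} ∩ {n0,n1,n2} = {n0}; idom=n0
  n6: preds {n2,n3}: {n0,n1,n2} ∩ {n0,n1,n2,n3} = {n0,n1,n2}; idom=n2
  n9: preds {n7,n8}: {n0,n5,n7} ∩ {n0,n5,n7,n8} = {n0,n5,n7}; idom=n7

DF walk-up:
  n1←n0: walk · to n0
  n1←n4: walk n4→n1 to n0
  n5←n0: walk · to n0
  n5←n1: walk n1 to n0
  n5←n2: walk n2→n1 to n0
  n6←n2: walk · to n2
  n6←n3: walk n3 to n2
  n9←n7: walk · to n7
  n9←n8: walk n8 to n7
  n0 → ∅
  n1 → {n1,n5}
  n2 → {n5}
  n3 → {n6}
  n4 → {n1}
  n5 → ∅
  n6 → ∅
  n7 → ∅
  n8 → {n9}
  n9 → ∅

DF(n1) = ["n1", "n5"]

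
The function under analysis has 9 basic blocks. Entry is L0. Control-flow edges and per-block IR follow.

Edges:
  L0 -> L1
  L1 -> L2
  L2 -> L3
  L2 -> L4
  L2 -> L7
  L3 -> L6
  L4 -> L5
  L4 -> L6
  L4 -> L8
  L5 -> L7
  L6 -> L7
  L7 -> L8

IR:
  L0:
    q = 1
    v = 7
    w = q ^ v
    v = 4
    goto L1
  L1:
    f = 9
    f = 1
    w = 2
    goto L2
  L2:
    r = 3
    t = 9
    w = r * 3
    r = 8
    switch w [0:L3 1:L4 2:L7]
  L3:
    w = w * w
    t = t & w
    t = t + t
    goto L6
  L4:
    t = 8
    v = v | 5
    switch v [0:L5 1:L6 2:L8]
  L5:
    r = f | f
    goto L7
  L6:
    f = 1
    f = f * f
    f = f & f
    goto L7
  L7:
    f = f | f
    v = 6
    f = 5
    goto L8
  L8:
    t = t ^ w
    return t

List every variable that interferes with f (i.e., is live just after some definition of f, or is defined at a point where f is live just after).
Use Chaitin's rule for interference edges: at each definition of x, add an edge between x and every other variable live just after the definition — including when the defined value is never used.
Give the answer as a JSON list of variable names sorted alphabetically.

Block summaries:
  L0: def={q,v,w} ue=∅
  L1: def={f,w} ue=∅
  L2: def={r,t,w} ue=∅
  L3: def={t,w} ue={t,w}
  L4: def={t,v} ue={v}
  L5: def={r} ue={f}
  L6: def={f} ue=∅
  L7: def={f,v} ue={f}
  L8: def={t} ue={t,w}

Liveness:
  L0 li=∅ lo={v}
  L1 li={v} lo={f,v}
  L2 li={f,v} lo={f,t,v,w}
  L3 li={t,w} lo={t,w}
  L4 li={f,v,w} lo={f,t,w}
  L5 li={f,t,w} lo={f,t,w}
  L6 li={t,w} lo={f,t,w}
  L7 li={f,t,w} lo={t,w}
  L8 li={t,w} lo=∅

Interference:
  f↔{r,t,v,w}
  q↔{v}
  r↔{f,t,v,w}
  t↔{f,r,v,w}
  v↔{f,q,r,t,w}
  w↔{f,r,t,v}

N(f) = ["r", "t", "v", "w"]

Answer: ["r", "t", "v", "w"]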